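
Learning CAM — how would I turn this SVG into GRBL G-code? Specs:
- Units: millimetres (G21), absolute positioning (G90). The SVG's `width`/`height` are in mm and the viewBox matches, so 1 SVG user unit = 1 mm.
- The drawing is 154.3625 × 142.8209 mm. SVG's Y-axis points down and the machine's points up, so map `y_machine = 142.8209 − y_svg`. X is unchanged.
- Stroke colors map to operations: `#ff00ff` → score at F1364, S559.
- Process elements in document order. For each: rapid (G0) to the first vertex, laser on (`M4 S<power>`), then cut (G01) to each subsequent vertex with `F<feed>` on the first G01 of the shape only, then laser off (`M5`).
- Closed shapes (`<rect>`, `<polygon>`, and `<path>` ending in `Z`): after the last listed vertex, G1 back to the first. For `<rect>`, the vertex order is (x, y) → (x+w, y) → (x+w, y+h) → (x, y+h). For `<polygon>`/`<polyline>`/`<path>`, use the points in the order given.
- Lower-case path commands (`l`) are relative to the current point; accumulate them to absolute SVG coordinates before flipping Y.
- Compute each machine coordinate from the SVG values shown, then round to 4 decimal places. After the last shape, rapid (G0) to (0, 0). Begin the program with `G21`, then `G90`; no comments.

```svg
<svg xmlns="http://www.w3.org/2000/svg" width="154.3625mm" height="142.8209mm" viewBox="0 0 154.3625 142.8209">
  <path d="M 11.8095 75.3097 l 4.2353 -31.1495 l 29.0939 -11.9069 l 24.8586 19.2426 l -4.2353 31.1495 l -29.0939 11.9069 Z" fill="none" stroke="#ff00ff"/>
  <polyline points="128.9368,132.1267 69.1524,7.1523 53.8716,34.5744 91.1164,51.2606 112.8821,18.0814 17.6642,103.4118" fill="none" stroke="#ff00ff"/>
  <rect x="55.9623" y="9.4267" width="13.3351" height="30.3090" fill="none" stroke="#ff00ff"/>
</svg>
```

viewBox `0 0 154.3625 142.8209` with mm width/height → 1 unit = 1 mm. Flip: y_m = 142.8209 − y_svg.

**Shape 1** — `<path>` regular polygon, stroke `#ff00ff` → score (S559, F1364). Machine vertices: (11.8095,67.5112) → (16.0448,98.6607) → (45.1387,110.5676) → (69.9973,91.3250) → (65.7620,60.1755) → (36.6681,48.2686) → (11.8095,67.5112). Closed: final G1 returns to the first vertex.

**Shape 2** — `<polyline>` open polyline, stroke `#ff00ff` → score (S559, F1364). Machine vertices: (128.9368,10.6942) → (69.1524,135.6686) → (53.8716,108.2465) → (91.1164,91.5603) → (112.8821,124.7395) → (17.6642,39.4091). Open path.

**Shape 3** — `<rect>` rectangle, stroke `#ff00ff` → score (S559, F1364). Machine vertices: (55.9623,133.3942) → (69.2974,133.3942) → (69.2974,103.0852) → (55.9623,103.0852) → (55.9623,133.3942). Closed: final G1 returns to the first vertex.

G21
G90
G0 X11.8095 Y67.5112
M4 S559
G01 X16.0448 Y98.6607 F1364
G01 X45.1387 Y110.5676
G01 X69.9973 Y91.3250
G01 X65.7620 Y60.1755
G01 X36.6681 Y48.2686
G01 X11.8095 Y67.5112
M5
G0 X128.9368 Y10.6942
M4 S559
G01 X69.1524 Y135.6686 F1364
G01 X53.8716 Y108.2465
G01 X91.1164 Y91.5603
G01 X112.8821 Y124.7395
G01 X17.6642 Y39.4091
M5
G0 X55.9623 Y133.3942
M4 S559
G01 X69.2974 Y133.3942 F1364
G01 X69.2974 Y103.0852
G01 X55.9623 Y103.0852
G01 X55.9623 Y133.3942
M5
G0 X0.0000 Y0.0000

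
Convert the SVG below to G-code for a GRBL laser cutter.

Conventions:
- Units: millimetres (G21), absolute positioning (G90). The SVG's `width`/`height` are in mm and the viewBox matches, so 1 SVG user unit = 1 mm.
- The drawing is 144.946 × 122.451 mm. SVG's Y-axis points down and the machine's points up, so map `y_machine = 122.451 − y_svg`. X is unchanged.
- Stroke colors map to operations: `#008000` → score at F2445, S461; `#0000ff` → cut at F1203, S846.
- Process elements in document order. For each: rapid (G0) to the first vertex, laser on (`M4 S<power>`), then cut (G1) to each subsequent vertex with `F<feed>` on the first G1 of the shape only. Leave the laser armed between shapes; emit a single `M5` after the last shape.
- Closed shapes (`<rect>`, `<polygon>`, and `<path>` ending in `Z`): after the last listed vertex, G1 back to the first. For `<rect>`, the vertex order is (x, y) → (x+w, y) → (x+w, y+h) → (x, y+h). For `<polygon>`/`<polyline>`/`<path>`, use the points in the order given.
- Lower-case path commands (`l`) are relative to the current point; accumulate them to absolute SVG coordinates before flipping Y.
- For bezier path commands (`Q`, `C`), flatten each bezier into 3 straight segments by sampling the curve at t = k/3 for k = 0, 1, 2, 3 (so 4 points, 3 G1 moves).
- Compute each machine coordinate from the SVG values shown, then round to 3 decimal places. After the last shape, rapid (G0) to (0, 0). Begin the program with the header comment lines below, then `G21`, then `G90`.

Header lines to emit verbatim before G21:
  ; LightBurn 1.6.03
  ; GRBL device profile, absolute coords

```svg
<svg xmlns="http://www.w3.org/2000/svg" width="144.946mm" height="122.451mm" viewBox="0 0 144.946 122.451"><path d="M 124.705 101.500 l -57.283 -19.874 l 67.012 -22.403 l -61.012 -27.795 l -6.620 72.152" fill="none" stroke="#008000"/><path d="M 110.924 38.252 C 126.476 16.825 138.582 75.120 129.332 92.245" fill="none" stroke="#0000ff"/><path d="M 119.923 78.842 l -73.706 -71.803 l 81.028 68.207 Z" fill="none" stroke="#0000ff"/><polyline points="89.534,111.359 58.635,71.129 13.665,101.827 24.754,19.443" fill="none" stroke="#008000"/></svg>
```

; LightBurn 1.6.03
; GRBL device profile, absolute coords
G21
G90
G0 X124.705 Y20.951
M4 S461
G1 X67.422 Y40.825 F2445
G1 X134.434 Y63.228
G1 X73.422 Y91.023
G1 X66.802 Y18.871
G0 X110.924 Y84.199
M4 S846
G1 X124.664 Y83.529 F1203
G1 X132.127 Y56.577
G1 X129.332 Y30.206
G0 X119.923 Y43.609
M4 S846
G1 X46.217 Y115.412 F1203
G1 X127.245 Y47.205
G1 X119.923 Y43.609
G0 X89.534 Y11.092
M4 S461
G1 X58.635 Y51.322 F2445
G1 X13.665 Y20.624
G1 X24.754 Y103.008
M5
G0 X0.000 Y0.000

1 u = 1 mm; y_m = 122.451 − y.

[1] `<path>` open polyline, #008000→score S461 F2445: (124.705,20.951) → (67.422,40.825) → (134.434,63.228) → (73.422,91.023) → (66.802,18.871)

[2] `<path>` cubic bezier, #0000ff→cut S846 F1203: (110.924,84.199) → (124.664,83.529) → (132.127,56.577) → (129.332,30.206)

[3] `<path>` closed polygon, #0000ff→cut S846 F1203: (119.923,43.609) → (46.217,115.412) → (127.245,47.205) → (119.923,43.609) (closed)

[4] `<polyline>` open polyline, #008000→score S461 F2445: (89.534,11.092) → (58.635,51.322) → (13.665,20.624) → (24.754,103.008)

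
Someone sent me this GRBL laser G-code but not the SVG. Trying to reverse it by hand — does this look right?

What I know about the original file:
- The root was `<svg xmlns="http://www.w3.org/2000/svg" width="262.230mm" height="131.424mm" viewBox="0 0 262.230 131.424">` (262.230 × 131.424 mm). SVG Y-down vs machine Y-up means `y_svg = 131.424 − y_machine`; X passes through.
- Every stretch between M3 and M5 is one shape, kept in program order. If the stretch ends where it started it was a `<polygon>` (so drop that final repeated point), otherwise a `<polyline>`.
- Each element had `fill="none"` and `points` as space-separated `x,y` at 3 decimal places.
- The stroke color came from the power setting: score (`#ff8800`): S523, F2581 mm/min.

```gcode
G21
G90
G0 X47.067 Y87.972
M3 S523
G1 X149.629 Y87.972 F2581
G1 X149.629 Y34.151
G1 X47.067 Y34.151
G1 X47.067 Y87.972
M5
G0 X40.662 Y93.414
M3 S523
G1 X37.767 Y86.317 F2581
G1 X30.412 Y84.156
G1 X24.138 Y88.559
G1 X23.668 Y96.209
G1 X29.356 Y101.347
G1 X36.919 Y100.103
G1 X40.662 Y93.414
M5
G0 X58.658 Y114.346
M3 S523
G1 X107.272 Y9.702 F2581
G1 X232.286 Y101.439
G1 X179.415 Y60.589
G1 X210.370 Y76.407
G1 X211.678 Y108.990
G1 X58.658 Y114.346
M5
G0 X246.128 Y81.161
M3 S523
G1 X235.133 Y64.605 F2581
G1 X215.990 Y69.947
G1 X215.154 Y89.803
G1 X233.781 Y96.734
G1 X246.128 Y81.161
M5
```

<svg xmlns="http://www.w3.org/2000/svg" width="262.230mm" height="131.424mm" viewBox="0 0 262.230 131.424">
  <polygon points="47.067,43.452 149.629,43.452 149.629,97.273 47.067,97.273" fill="none" stroke="#ff8800"/>
  <polygon points="40.662,38.010 37.767,45.107 30.412,47.268 24.138,42.865 23.668,35.215 29.356,30.077 36.919,31.321" fill="none" stroke="#ff8800"/>
  <polygon points="58.658,17.078 107.272,121.722 232.286,29.985 179.415,70.835 210.370,55.017 211.678,22.434" fill="none" stroke="#ff8800"/>
  <polygon points="246.128,50.263 235.133,66.819 215.990,61.477 215.154,41.621 233.781,34.690" fill="none" stroke="#ff8800"/>
</svg>

Machine Y-up, SVG Y-down with viewBox height 131.424, so y_svg = 131.424 − y_machine; X carries over. Every run uses S523, so all elements get stroke `#ff8800` (score).

Run 1: The run returns to its start, so emit a `<polygon>` with points (Y-flipped): 47.067,43.452 149.629,43.452 149.629,97.273 47.067,97.273.

Run 2: The run returns to its start, so emit a `<polygon>` with points (Y-flipped): 40.662,38.010 37.767,45.107 30.412,47.268 24.138,42.865 23.668,35.215 29.356,30.077 36.919,31.321.

Run 3: The run returns to its start, so emit a `<polygon>` with points (Y-flipped): 58.658,17.078 107.272,121.722 232.286,29.985 179.415,70.835 210.370,55.017 211.678,22.434.

Run 4: The run returns to its start, so emit a `<polygon>` with points (Y-flipped): 246.128,50.263 235.133,66.819 215.990,61.477 215.154,41.621 233.781,34.690.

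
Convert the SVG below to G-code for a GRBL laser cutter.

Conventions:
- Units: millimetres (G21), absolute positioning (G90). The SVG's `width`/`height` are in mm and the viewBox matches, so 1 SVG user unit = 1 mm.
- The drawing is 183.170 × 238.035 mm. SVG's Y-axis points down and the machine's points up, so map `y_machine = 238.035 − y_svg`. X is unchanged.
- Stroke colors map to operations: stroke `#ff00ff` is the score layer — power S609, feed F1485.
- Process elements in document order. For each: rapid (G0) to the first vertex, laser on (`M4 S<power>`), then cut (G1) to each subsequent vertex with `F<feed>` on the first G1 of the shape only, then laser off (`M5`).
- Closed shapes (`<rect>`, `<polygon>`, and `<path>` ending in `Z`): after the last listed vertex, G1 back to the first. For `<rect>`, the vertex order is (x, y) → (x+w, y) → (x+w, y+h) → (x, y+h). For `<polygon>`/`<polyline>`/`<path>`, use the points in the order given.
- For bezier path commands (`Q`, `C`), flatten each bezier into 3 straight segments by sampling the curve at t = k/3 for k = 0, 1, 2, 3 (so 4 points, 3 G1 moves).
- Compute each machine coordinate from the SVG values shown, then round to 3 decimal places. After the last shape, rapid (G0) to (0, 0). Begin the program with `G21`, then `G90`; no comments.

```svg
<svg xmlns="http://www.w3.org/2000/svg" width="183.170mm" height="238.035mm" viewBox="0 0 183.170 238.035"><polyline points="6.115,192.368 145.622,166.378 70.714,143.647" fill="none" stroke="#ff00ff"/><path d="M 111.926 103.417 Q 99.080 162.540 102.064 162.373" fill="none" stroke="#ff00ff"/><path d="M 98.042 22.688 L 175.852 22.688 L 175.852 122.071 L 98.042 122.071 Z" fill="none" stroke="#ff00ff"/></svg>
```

Since the viewBox matches the mm dimensions, user units are millimetres directly. The only transform is the Y-flip y_m = 238.035 − y_svg.

Shape 1 is a open polyline drawn with `<polyline>`. Its stroke #ff00ff means score at S609, F1485. After flipping Y the toolpath is (6.115,45.667) → (145.622,71.657) → (70.714,94.388).

Shape 2 is a quadratic bezier drawn with `<path>`. Its stroke #ff00ff means score at S609, F1485. After flipping Y the toolpath is (111.926,134.618) → (105.121,101.790) → (101.834,82.138) → (102.064,75.662).

Shape 3 is a rectangle drawn with `<path>`. Its stroke #ff00ff means score at S609, F1485. After flipping Y the toolpath is (98.042,215.347) → (175.852,215.347) → (175.852,115.964) → (98.042,115.964) → (98.042,215.347), returning to the start.

G21
G90
G0 X6.115 Y45.667
M4 S609
G1 X145.622 Y71.657 F1485
G1 X70.714 Y94.388
M5
G0 X111.926 Y134.618
M4 S609
G1 X105.121 Y101.790 F1485
G1 X101.834 Y82.138
G1 X102.064 Y75.662
M5
G0 X98.042 Y215.347
M4 S609
G1 X175.852 Y215.347 F1485
G1 X175.852 Y115.964
G1 X98.042 Y115.964
G1 X98.042 Y215.347
M5
G0 X0.000 Y0.000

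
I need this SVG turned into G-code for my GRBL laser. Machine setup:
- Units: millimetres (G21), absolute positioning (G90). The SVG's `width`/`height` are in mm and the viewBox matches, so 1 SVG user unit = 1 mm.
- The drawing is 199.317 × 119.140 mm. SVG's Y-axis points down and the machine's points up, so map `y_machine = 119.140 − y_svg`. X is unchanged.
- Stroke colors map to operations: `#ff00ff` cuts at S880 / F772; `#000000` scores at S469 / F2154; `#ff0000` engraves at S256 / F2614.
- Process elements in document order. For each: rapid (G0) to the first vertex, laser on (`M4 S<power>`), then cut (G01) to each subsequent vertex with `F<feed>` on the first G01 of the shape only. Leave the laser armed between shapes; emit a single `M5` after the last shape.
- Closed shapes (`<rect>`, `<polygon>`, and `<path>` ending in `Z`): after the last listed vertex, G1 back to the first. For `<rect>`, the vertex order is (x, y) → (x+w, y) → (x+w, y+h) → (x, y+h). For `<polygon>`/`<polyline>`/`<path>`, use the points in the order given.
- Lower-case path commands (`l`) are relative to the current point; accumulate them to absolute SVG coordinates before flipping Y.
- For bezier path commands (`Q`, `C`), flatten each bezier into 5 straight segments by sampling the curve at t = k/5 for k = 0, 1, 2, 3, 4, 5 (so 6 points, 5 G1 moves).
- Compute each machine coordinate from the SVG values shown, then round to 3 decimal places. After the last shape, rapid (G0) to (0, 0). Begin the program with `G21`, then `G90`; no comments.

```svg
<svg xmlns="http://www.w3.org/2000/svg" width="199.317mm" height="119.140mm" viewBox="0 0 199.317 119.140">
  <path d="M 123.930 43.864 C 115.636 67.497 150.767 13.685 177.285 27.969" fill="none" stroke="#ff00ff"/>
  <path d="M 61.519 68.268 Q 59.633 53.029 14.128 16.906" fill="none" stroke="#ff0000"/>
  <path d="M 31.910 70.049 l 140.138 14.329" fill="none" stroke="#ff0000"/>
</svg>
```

1 u = 1 mm; y_m = 119.140 − y.

[1] `<path>` cubic bezier, #ff00ff→cut S880 F772: (123.930,75.276) → (123.748,69.225) → (131.491,74.775) → (144.660,84.940) → (160.757,92.734) → (177.285,91.171)

[2] `<path>` quadratic bezier, #ff0000→engrave S256 F2614: (61.519,50.872) → (59.020,57.803) → (53.031,66.405) → (43.553,76.677) → (30.585,88.620) → (14.128,102.234)

[3] `<path>` line segment, #ff0000→engrave S256 F2614: (31.910,49.091) → (172.048,34.762)

G21
G90
G0 X123.930 Y75.276
M4 S880
G01 X123.748 Y69.225 F772
G01 X131.491 Y74.775
G01 X144.660 Y84.940
G01 X160.757 Y92.734
G01 X177.285 Y91.171
G0 X61.519 Y50.872
M4 S256
G01 X59.020 Y57.803 F2614
G01 X53.031 Y66.405
G01 X43.553 Y76.677
G01 X30.585 Y88.620
G01 X14.128 Y102.234
G0 X31.910 Y49.091
M4 S256
G01 X172.048 Y34.762 F2614
M5
G0 X0.000 Y0.000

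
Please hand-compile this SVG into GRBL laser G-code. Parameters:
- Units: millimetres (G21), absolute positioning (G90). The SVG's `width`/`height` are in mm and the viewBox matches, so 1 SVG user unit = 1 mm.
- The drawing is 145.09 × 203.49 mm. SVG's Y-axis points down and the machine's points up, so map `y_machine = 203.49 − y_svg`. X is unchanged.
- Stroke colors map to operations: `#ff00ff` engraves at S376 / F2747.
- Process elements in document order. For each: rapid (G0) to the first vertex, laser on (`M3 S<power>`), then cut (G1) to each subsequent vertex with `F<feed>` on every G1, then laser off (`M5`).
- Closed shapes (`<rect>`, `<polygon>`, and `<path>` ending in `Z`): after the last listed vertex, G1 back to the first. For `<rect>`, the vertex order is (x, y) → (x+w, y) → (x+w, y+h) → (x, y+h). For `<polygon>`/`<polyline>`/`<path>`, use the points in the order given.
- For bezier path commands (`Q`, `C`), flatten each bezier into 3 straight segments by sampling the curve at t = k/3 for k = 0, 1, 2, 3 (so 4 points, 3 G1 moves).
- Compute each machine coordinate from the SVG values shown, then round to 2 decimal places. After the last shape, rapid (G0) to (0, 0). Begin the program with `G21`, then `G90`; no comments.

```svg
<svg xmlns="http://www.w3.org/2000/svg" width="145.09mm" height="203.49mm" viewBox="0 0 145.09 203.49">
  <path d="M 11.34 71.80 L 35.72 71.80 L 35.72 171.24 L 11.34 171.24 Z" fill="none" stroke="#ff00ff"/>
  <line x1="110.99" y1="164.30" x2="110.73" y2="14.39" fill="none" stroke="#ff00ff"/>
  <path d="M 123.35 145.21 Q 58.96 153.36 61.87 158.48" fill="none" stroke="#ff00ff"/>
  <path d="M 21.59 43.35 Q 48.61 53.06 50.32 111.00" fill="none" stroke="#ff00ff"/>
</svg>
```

viewBox `0 0 145.09 203.49` with mm width/height → 1 unit = 1 mm. Flip: y_m = 203.49 − y_svg.

**Shape 1** — `<path>` rectangle, stroke `#ff00ff` → engrave (S376, F2747). Machine vertices: (11.34,131.69) → (35.72,131.69) → (35.72,32.25) → (11.34,32.25) → (11.34,131.69). Closed: final G1 returns to the first vertex.

**Shape 2** — `<line>` line segment, stroke `#ff00ff` → engrave (S376, F2747). Machine vertices: (110.99,39.19) → (110.73,189.10). Open path.

**Shape 3** — `<path>` quadratic bezier, stroke `#ff00ff` → engrave (S376, F2747). Control points (SVG): P0=(123.35,145.21), P1=(58.96,153.36), P2=(61.87,158.48); sampled at t=k/3. Machine vertices: (123.35,58.28) → (87.90,53.18) → (67.41,48.76) → (61.87,45.01). Open path.

**Shape 4** — `<path>` quadratic bezier, stroke `#ff00ff` → engrave (S376, F2747). Control points (SVG): P0=(21.59,43.35), P1=(48.61,53.06), P2=(50.32,111.00); sampled at t=k/3. Machine vertices: (21.59,160.14) → (36.79,148.31) → (46.37,125.76) → (50.32,92.49). Open path.

G21
G90
G0 X11.34 Y131.69
M3 S376
G1 X35.72 Y131.69 F2747
G1 X35.72 Y32.25 F2747
G1 X11.34 Y32.25 F2747
G1 X11.34 Y131.69 F2747
M5
G0 X110.99 Y39.19
M3 S376
G1 X110.73 Y189.10 F2747
M5
G0 X123.35 Y58.28
M3 S376
G1 X87.90 Y53.18 F2747
G1 X67.41 Y48.76 F2747
G1 X61.87 Y45.01 F2747
M5
G0 X21.59 Y160.14
M3 S376
G1 X36.79 Y148.31 F2747
G1 X46.37 Y125.76 F2747
G1 X50.32 Y92.49 F2747
M5
G0 X0.00 Y0.00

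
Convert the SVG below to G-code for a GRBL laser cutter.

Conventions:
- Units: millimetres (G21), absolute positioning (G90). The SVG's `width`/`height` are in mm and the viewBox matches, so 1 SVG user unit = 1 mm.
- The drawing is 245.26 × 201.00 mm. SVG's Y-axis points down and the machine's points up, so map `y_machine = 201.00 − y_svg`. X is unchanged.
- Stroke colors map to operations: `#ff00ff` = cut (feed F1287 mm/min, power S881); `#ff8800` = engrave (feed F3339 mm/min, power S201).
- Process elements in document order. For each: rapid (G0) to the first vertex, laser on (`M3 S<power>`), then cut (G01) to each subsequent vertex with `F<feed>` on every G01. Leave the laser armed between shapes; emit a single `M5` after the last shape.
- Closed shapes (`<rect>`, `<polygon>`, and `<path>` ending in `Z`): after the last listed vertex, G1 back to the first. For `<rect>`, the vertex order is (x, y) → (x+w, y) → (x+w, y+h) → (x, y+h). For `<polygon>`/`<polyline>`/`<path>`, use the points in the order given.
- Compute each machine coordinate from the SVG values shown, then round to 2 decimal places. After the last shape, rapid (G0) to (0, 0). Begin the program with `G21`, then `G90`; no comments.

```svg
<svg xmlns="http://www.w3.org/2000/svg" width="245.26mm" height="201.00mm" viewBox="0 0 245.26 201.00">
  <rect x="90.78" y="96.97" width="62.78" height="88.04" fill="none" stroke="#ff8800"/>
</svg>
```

viewBox `0 0 245.26 201.00` with mm width/height → 1 unit = 1 mm. Flip: y_m = 201.00 − y_svg.

**Shape 1** — `<rect>` rectangle, stroke `#ff8800` → engrave (S201, F3339). Machine vertices: (90.78,104.03) → (153.56,104.03) → (153.56,15.99) → (90.78,15.99) → (90.78,104.03). Closed: final G1 returns to the first vertex.

G21
G90
G0 X90.78 Y104.03
M3 S201
G01 X153.56 Y104.03 F3339
G01 X153.56 Y15.99 F3339
G01 X90.78 Y15.99 F3339
G01 X90.78 Y104.03 F3339
M5
G0 X0.00 Y0.00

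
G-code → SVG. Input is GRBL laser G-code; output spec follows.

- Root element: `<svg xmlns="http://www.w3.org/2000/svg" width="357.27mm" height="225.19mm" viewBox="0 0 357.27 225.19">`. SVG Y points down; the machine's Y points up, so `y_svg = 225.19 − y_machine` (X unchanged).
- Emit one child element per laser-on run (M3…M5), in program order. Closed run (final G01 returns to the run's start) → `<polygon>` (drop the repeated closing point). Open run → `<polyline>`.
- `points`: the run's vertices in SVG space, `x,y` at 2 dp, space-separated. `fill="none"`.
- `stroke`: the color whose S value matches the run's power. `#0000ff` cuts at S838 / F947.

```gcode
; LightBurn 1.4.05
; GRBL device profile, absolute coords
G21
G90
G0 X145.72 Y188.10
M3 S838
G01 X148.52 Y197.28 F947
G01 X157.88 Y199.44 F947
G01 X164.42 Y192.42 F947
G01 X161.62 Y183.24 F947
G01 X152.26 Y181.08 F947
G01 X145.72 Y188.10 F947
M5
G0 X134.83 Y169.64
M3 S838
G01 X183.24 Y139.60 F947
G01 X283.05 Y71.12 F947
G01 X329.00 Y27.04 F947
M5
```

<svg xmlns="http://www.w3.org/2000/svg" width="357.27mm" height="225.19mm" viewBox="0 0 357.27 225.19">
  <polygon points="145.72,37.09 148.52,27.91 157.88,25.75 164.42,32.77 161.62,41.95 152.26,44.11" fill="none" stroke="#0000ff"/>
  <polyline points="134.83,55.55 183.24,85.59 283.05,154.07 329.00,198.15" fill="none" stroke="#0000ff"/>
</svg>

Each laser-on run becomes one SVG element. Flip Y back into SVG space with y_svg = 225.19 − y_machine. Every run uses S838, so all elements get stroke `#0000ff` (cut).

Run 1: The run returns to its start, so emit a `<polygon>` with points (Y-flipped): 145.72,37.09 148.52,27.91 157.88,25.75 164.42,32.77 161.62,41.95 152.26,44.11.

Run 2: The run is open, so emit a `<polyline>` with points (Y-flipped): 134.83,55.55 183.24,85.59 283.05,154.07 329.00,198.15.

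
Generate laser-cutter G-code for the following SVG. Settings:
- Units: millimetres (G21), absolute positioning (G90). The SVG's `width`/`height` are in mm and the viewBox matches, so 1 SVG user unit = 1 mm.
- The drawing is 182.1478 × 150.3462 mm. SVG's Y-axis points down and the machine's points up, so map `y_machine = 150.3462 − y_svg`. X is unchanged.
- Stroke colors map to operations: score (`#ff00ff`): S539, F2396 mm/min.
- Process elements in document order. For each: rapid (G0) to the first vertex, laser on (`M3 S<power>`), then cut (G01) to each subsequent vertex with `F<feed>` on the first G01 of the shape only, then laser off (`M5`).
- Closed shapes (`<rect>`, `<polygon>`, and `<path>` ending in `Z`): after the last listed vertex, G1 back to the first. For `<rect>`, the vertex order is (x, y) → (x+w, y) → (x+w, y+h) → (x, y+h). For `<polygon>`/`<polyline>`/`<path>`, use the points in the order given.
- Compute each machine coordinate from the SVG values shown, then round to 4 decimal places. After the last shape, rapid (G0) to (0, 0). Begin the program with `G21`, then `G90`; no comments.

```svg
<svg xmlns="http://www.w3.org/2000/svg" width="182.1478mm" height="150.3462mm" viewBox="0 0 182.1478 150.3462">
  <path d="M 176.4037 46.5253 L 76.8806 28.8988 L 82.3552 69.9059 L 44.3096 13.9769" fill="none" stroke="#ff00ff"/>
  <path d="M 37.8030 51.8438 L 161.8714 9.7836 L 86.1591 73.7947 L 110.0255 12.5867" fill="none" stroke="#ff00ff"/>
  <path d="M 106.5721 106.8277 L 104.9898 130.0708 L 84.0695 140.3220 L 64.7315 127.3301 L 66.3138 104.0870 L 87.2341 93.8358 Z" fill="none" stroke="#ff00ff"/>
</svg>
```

G21
G90
G0 X176.4037 Y103.8209
M3 S539
G01 X76.8806 Y121.4474 F2396
G01 X82.3552 Y80.4403
G01 X44.3096 Y136.3693
M5
G0 X37.8030 Y98.5024
M3 S539
G01 X161.8714 Y140.5626 F2396
G01 X86.1591 Y76.5515
G01 X110.0255 Y137.7595
M5
G0 X106.5721 Y43.5185
M3 S539
G01 X104.9898 Y20.2754 F2396
G01 X84.0695 Y10.0242
G01 X64.7315 Y23.0161
G01 X66.3138 Y46.2592
G01 X87.2341 Y56.5104
G01 X106.5721 Y43.5185
M5
G0 X0.0000 Y0.0000

Since the viewBox matches the mm dimensions, user units are millimetres directly. The only transform is the Y-flip y_m = 150.3462 − y_svg.

Shape 1 is a open polyline drawn with `<path>`. Its stroke #ff00ff means score at S539, F2396. After flipping Y the toolpath is (176.4037,103.8209) → (76.8806,121.4474) → (82.3552,80.4403) → (44.3096,136.3693).

Shape 2 is a open polyline drawn with `<path>`. Its stroke #ff00ff means score at S539, F2396. After flipping Y the toolpath is (37.8030,98.5024) → (161.8714,140.5626) → (86.1591,76.5515) → (110.0255,137.7595).

Shape 3 is a regular polygon drawn with `<path>`. Its stroke #ff00ff means score at S539, F2396. After flipping Y the toolpath is (106.5721,43.5185) → (104.9898,20.2754) → (84.0695,10.0242) → (64.7315,23.0161) → (66.3138,46.2592) → (87.2341,56.5104) → (106.5721,43.5185), returning to the start.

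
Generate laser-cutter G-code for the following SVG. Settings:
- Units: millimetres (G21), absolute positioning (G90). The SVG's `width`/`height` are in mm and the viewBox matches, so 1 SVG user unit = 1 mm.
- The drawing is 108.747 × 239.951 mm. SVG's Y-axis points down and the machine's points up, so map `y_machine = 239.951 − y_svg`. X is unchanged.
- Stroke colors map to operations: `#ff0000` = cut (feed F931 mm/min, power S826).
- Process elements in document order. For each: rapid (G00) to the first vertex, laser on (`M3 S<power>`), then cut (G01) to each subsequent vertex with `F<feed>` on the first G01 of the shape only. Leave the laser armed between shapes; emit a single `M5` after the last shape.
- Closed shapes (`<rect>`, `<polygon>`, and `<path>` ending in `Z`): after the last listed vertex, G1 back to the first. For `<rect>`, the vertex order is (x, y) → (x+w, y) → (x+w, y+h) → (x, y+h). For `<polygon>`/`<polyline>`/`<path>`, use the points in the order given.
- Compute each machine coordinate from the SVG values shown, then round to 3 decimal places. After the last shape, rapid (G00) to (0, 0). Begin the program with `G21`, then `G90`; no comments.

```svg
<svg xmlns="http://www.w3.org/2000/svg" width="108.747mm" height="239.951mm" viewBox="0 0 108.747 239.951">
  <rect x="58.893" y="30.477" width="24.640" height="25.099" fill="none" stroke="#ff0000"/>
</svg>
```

G21
G90
G00 X58.893 Y209.474
M3 S826
G01 X83.533 Y209.474 F931
G01 X83.533 Y184.375
G01 X58.893 Y184.375
G01 X58.893 Y209.474
M5
G00 X0.000 Y0.000

1 u = 1 mm; y_m = 239.951 − y.

[1] `<rect>` rectangle, #ff0000→cut S826 F931: (58.893,209.474) → (83.533,209.474) → (83.533,184.375) → (58.893,184.375) → (58.893,209.474) (closed)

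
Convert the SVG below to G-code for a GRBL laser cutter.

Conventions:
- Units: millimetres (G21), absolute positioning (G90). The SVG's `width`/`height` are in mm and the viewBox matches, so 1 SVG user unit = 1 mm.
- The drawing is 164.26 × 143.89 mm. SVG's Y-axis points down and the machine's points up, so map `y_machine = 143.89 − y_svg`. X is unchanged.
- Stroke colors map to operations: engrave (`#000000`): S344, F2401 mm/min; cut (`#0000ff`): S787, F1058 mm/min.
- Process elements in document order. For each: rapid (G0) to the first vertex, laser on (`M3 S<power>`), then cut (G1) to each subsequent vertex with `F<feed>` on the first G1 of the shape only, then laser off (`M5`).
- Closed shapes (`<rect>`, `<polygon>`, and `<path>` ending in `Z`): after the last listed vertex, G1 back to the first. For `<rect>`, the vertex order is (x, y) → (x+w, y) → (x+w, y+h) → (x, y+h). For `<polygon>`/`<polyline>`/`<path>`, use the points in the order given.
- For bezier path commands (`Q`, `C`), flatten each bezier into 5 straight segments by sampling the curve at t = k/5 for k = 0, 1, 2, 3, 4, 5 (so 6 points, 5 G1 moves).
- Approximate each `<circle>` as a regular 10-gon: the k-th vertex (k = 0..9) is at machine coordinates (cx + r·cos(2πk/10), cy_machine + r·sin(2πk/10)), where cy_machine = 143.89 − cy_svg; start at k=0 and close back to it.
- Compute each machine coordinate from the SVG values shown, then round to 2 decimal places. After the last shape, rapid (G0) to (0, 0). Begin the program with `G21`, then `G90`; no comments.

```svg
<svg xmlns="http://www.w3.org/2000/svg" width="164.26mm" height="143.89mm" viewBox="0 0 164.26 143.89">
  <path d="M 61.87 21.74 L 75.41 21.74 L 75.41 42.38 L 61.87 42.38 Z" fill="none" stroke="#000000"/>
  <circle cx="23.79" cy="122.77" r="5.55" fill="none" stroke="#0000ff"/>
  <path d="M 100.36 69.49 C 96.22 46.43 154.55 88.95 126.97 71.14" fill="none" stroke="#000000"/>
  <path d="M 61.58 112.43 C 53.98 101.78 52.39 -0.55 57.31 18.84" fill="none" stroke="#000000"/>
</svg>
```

Since the viewBox matches the mm dimensions, user units are millimetres directly. The only transform is the Y-flip y_m = 143.89 − y_svg.

Shape 1 is a rectangle drawn with `<path>`. Its stroke #000000 means engrave at S344, F2401. After flipping Y the toolpath is (61.87,122.15) → (75.41,122.15) → (75.41,101.51) → (61.87,101.51) → (61.87,122.15), returning to the start.

Shape 2 is a circle drawn with `<circle>`. Its stroke #0000ff means cut at S787, F1058. After flipping Y the toolpath is (29.34,21.12) → (28.28,24.38) → (25.51,26.40) → (22.07,26.40) → (19.30,24.38) → (18.24,21.12) → (19.30,17.86) → (22.07,15.84) → (25.51,15.84) → (28.28,17.86) → (29.34,21.12), returning to the start.

Shape 3 is a cubic bezier drawn with `<path>`. Its stroke #000000 means engrave at S344, F2401. After flipping Y the toolpath is (100.36,74.40) → (104.19,81.37) → (115.88,78.65) → (128.33,72.28) → (134.40,68.30) → (126.97,72.75).

Shape 4 is a cubic bezier drawn with `<path>`. Its stroke #000000 means engrave at S344, F2401. After flipping Y the toolpath is (61.58,31.46) → (57.75,47.14) → (55.38,74.59) → (54.50,103.55) → (55.14,123.78) → (57.31,125.05).

G21
G90
G0 X61.87 Y122.15
M3 S344
G1 X75.41 Y122.15 F2401
G1 X75.41 Y101.51
G1 X61.87 Y101.51
G1 X61.87 Y122.15
M5
G0 X29.34 Y21.12
M3 S787
G1 X28.28 Y24.38 F1058
G1 X25.51 Y26.40
G1 X22.07 Y26.40
G1 X19.30 Y24.38
G1 X18.24 Y21.12
G1 X19.30 Y17.86
G1 X22.07 Y15.84
G1 X25.51 Y15.84
G1 X28.28 Y17.86
G1 X29.34 Y21.12
M5
G0 X100.36 Y74.40
M3 S344
G1 X104.19 Y81.37 F2401
G1 X115.88 Y78.65
G1 X128.33 Y72.28
G1 X134.40 Y68.30
G1 X126.97 Y72.75
M5
G0 X61.58 Y31.46
M3 S344
G1 X57.75 Y47.14 F2401
G1 X55.38 Y74.59
G1 X54.50 Y103.55
G1 X55.14 Y123.78
G1 X57.31 Y125.05
M5
G0 X0.00 Y0.00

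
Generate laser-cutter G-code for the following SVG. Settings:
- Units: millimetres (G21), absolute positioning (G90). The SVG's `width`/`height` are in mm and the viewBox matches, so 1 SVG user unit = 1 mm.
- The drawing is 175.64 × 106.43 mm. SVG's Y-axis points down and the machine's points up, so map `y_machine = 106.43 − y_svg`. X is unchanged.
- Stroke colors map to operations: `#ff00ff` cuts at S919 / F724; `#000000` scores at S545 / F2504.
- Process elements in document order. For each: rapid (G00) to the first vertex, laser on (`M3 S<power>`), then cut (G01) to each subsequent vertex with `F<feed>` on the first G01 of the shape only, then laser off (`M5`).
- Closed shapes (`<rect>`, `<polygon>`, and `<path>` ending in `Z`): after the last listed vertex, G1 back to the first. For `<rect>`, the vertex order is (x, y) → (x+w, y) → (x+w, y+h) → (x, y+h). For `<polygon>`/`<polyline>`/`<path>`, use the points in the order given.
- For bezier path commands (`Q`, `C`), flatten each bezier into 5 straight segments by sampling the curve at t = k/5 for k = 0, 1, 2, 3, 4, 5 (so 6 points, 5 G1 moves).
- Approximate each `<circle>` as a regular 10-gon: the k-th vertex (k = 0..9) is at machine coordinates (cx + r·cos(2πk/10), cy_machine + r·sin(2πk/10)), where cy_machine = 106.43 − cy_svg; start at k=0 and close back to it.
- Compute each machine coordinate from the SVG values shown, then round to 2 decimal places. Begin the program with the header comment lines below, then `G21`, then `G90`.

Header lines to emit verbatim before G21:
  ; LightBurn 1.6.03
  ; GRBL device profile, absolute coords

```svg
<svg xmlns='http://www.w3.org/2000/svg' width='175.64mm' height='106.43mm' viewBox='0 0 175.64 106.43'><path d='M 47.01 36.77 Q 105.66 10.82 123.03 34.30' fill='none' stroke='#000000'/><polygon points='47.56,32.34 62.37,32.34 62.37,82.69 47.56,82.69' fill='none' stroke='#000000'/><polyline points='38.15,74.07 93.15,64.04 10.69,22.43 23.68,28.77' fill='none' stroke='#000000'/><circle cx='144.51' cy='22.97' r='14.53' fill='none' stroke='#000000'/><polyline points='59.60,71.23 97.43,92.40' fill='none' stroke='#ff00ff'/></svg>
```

1 u = 1 mm; y_m = 106.43 − y.

[1] `<path>` quadratic bezier, #000000→score S545 F2504: (47.01,69.66) → (68.82,78.06) → (87.33,82.51) → (102.53,83.01) → (114.43,79.54) → (123.03,72.13)

[2] `<polygon>` rectangle, #000000→score S545 F2504: (47.56,74.09) → (62.37,74.09) → (62.37,23.74) → (47.56,23.74) → (47.56,74.09) (closed)

[3] `<polyline>` open polyline, #000000→score S545 F2504: (38.15,32.36) → (93.15,42.39) → (10.69,84.00) → (23.68,77.66)

[4] `<circle>` circle, #000000→score S545 F2504: (159.04,83.46) → (156.27,92.00) → (149.00,97.28) → (140.02,97.28) → (132.75,92.00) → (129.98,83.46) → (132.75,74.92) → (140.02,69.64) → (149.00,69.64) → (156.27,74.92) → (159.04,83.46) (closed)

[5] `<polyline>` line segment, #ff00ff→cut S919 F724: (59.60,35.20) → (97.43,14.03)

; LightBurn 1.6.03
; GRBL device profile, absolute coords
G21
G90
G00 X47.01 Y69.66
M3 S545
G01 X68.82 Y78.06 F2504
G01 X87.33 Y82.51
G01 X102.53 Y83.01
G01 X114.43 Y79.54
G01 X123.03 Y72.13
M5
G00 X47.56 Y74.09
M3 S545
G01 X62.37 Y74.09 F2504
G01 X62.37 Y23.74
G01 X47.56 Y23.74
G01 X47.56 Y74.09
M5
G00 X38.15 Y32.36
M3 S545
G01 X93.15 Y42.39 F2504
G01 X10.69 Y84.00
G01 X23.68 Y77.66
M5
G00 X159.04 Y83.46
M3 S545
G01 X156.27 Y92.00 F2504
G01 X149.00 Y97.28
G01 X140.02 Y97.28
G01 X132.75 Y92.00
G01 X129.98 Y83.46
G01 X132.75 Y74.92
G01 X140.02 Y69.64
G01 X149.00 Y69.64
G01 X156.27 Y74.92
G01 X159.04 Y83.46
M5
G00 X59.60 Y35.20
M3 S919
G01 X97.43 Y14.03 F724
M5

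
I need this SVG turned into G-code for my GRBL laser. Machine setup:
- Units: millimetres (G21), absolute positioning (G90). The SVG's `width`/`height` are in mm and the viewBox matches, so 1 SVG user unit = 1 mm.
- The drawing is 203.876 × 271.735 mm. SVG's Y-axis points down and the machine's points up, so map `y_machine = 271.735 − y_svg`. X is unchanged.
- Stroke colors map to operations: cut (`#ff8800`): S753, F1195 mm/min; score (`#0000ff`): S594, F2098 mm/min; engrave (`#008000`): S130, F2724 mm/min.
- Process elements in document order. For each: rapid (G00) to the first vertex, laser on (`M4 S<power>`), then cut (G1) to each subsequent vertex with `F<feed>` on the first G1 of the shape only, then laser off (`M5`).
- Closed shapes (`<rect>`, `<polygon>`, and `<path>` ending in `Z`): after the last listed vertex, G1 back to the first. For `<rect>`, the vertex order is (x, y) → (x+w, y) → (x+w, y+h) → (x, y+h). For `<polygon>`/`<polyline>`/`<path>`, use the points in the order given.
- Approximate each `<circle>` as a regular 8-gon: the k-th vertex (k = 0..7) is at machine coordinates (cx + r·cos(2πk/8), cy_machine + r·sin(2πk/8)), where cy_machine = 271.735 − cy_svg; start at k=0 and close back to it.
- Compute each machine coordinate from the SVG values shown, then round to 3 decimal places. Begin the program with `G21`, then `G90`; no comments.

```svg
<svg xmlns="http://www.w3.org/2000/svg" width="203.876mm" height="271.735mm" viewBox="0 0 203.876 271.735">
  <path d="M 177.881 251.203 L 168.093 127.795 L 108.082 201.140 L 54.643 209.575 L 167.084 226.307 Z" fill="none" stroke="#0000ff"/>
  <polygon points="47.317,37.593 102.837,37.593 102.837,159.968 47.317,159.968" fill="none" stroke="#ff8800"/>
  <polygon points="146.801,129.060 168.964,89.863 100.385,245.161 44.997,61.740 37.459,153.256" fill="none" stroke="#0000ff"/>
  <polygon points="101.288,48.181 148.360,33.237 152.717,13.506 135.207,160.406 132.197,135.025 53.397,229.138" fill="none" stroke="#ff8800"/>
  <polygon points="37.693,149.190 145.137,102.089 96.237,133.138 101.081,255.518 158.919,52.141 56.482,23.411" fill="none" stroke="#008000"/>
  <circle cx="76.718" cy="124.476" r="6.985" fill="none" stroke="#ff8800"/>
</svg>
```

G21
G90
G00 X177.881 Y20.532
M4 S594
G1 X168.093 Y143.940 F2098
G1 X108.082 Y70.595
G1 X54.643 Y62.160
G1 X167.084 Y45.428
G1 X177.881 Y20.532
M5
G00 X47.317 Y234.142
M4 S753
G1 X102.837 Y234.142 F1195
G1 X102.837 Y111.767
G1 X47.317 Y111.767
G1 X47.317 Y234.142
M5
G00 X146.801 Y142.675
M4 S594
G1 X168.964 Y181.872 F2098
G1 X100.385 Y26.574
G1 X44.997 Y209.995
G1 X37.459 Y118.479
G1 X146.801 Y142.675
M5
G00 X101.288 Y223.554
M4 S753
G1 X148.360 Y238.498 F1195
G1 X152.717 Y258.229
G1 X135.207 Y111.329
G1 X132.197 Y136.710
G1 X53.397 Y42.597
G1 X101.288 Y223.554
M5
G00 X37.693 Y122.545
M4 S130
G1 X145.137 Y169.646 F2724
G1 X96.237 Y138.597
G1 X101.081 Y16.217
G1 X158.919 Y219.594
G1 X56.482 Y248.324
G1 X37.693 Y122.545
M5
G00 X83.703 Y147.259
M4 S753
G1 X81.657 Y152.198 F1195
G1 X76.718 Y154.244
G1 X71.779 Y152.198
G1 X69.733 Y147.259
G1 X71.779 Y142.320
G1 X76.718 Y140.274
G1 X81.657 Y142.320
G1 X83.703 Y147.259
M5

viewBox `0 0 203.876 271.735` with mm width/height → 1 unit = 1 mm. Flip: y_m = 271.735 − y_svg.

**Shape 1** — `<path>` closed polygon, stroke `#0000ff` → score (S594, F2098). Machine vertices: (177.881,20.532) → (168.093,143.940) → (108.082,70.595) → (54.643,62.160) → (167.084,45.428) → (177.881,20.532). Closed: final G1 returns to the first vertex.

**Shape 2** — `<polygon>` rectangle, stroke `#ff8800` → cut (S753, F1195). Machine vertices: (47.317,234.142) → (102.837,234.142) → (102.837,111.767) → (47.317,111.767) → (47.317,234.142). Closed: final G1 returns to the first vertex.

**Shape 3** — `<polygon>` closed polygon, stroke `#0000ff` → score (S594, F2098). Machine vertices: (146.801,142.675) → (168.964,181.872) → (100.385,26.574) → (44.997,209.995) → (37.459,118.479) → (146.801,142.675). Closed: final G1 returns to the first vertex.

**Shape 4** — `<polygon>` closed polygon, stroke `#ff8800` → cut (S753, F1195). Machine vertices: (101.288,223.554) → (148.360,238.498) → (152.717,258.229) → (135.207,111.329) → (132.197,136.710) → (53.397,42.597) → (101.288,223.554). Closed: final G1 returns to the first vertex.

**Shape 5** — `<polygon>` closed polygon, stroke `#008000` → engrave (S130, F2724). Machine vertices: (37.693,122.545) → (145.137,169.646) → (96.237,138.597) → (101.081,16.217) → (158.919,219.594) → (56.482,248.324) → (37.693,122.545). Closed: final G1 returns to the first vertex.

**Shape 6** — `<circle>` circle, stroke `#ff8800` → cut (S753, F1195). Machine vertices: (83.703,147.259) → (81.657,152.198) → (76.718,154.244) → (71.779,152.198) → (69.733,147.259) → (71.779,142.320) → (76.718,140.274) → (81.657,142.320) → (83.703,147.259). Closed: final G1 returns to the first vertex.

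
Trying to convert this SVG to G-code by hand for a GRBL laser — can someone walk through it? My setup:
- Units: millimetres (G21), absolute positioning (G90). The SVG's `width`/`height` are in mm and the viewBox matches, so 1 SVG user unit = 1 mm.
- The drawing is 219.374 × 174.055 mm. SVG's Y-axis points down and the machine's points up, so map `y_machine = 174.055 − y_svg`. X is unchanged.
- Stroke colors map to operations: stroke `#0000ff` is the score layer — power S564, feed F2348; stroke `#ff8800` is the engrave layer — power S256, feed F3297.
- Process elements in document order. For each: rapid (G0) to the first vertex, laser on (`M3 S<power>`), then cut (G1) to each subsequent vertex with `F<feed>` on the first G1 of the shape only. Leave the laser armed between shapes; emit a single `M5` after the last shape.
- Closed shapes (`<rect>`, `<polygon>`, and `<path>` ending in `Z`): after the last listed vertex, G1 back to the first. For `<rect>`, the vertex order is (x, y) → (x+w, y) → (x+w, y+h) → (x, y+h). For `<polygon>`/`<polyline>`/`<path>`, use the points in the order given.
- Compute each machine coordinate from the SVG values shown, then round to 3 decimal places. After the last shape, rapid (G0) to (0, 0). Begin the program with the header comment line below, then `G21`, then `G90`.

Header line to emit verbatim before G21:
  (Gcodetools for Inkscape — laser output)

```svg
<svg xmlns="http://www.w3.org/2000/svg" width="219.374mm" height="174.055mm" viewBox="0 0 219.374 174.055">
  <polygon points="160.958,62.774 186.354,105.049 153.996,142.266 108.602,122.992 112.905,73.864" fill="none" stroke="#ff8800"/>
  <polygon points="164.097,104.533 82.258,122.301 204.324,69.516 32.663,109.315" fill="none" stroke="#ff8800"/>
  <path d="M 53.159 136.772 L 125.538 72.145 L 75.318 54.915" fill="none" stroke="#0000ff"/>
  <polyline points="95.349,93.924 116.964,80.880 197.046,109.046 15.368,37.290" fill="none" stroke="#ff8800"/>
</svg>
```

(Gcodetools for Inkscape — laser output)
G21
G90
G0 X160.958 Y111.281
M3 S256
G1 X186.354 Y69.006 F3297
G1 X153.996 Y31.789
G1 X108.602 Y51.063
G1 X112.905 Y100.191
G1 X160.958 Y111.281
G0 X164.097 Y69.522
M3 S256
G1 X82.258 Y51.754 F3297
G1 X204.324 Y104.539
G1 X32.663 Y64.740
G1 X164.097 Y69.522
G0 X53.159 Y37.283
M3 S564
G1 X125.538 Y101.910 F2348
G1 X75.318 Y119.140
G0 X95.349 Y80.131
M3 S256
G1 X116.964 Y93.175 F3297
G1 X197.046 Y65.009
G1 X15.368 Y136.765
M5
G0 X0.000 Y0.000

viewBox `0 0 219.374 174.055` with mm width/height → 1 unit = 1 mm. Flip: y_m = 174.055 − y_svg.

**Shape 1** — `<polygon>` regular polygon, stroke `#ff8800` → engrave (S256, F3297). Machine vertices: (160.958,111.281) → (186.354,69.006) → (153.996,31.789) → (108.602,51.063) → (112.905,100.191) → (160.958,111.281). Closed: final G1 returns to the first vertex.

**Shape 2** — `<polygon>` closed polygon, stroke `#ff8800` → engrave (S256, F3297). Machine vertices: (164.097,69.522) → (82.258,51.754) → (204.324,104.539) → (32.663,64.740) → (164.097,69.522). Closed: final G1 returns to the first vertex.

**Shape 3** — `<path>` open polyline, stroke `#0000ff` → score (S564, F2348). Machine vertices: (53.159,37.283) → (125.538,101.910) → (75.318,119.140). Open path.

**Shape 4** — `<polyline>` open polyline, stroke `#ff8800` → engrave (S256, F3297). Machine vertices: (95.349,80.131) → (116.964,93.175) → (197.046,65.009) → (15.368,136.765). Open path.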